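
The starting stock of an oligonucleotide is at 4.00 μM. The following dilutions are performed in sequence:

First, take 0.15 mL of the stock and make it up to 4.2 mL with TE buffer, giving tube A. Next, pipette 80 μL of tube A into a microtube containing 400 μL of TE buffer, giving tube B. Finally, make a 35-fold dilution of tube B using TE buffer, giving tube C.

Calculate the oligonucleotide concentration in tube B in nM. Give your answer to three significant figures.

23.8 nM

Step 1: 0.15 mL brought to 4.2 mL → factor 4.2/0.15 = 28
Step 2: 80 μL + 400 μL = 480 μL total → factor 480/80 = 6
Dilution factor through tube B = 28 × 6 = 168
[tube B] = 4.00 μM / 168 = 0.02381 μM = 23.8 nM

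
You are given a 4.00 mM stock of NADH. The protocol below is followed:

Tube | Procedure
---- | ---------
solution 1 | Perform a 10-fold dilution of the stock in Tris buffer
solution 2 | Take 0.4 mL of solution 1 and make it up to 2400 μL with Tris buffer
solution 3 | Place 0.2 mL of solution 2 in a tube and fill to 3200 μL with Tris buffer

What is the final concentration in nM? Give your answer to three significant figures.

Step 1: 10-fold → factor 10
Step 2: 0.4 mL brought to 2400 μL → factor 2.4/0.4 = 6
Step 3: 0.2 mL brought to 3200 μL → factor 3.2/0.2 = 16
Overall dilution factor = 10 × 6 × 16 = 960
Final = 4.00 mM / 960 = 0.004167 mM = 4.17 × 10^3 nM

4.17 × 10^3 nM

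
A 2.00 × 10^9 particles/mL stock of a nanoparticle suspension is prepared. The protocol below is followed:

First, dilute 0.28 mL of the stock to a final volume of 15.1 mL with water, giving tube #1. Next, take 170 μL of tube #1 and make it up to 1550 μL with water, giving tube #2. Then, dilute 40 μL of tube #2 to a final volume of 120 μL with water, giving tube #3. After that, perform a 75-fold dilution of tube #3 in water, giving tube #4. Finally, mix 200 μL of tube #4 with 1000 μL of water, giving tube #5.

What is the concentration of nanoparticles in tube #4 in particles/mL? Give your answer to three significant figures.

Step 1: 0.28 mL brought to 15.1 mL → factor 15.1/0.28 = 53.929
Step 2: 170 μL brought to 1550 μL → factor 1550/170 = 9.1176
Step 3: 40 μL brought to 120 μL → factor 120/40 = 3
Step 4: 75-fold → factor 75
Dilution factor through tube #4 = 53.929 × 9.1176 × 3 × 75 = 1.1063 × 10^5
[tube #4] = 2.00 × 10^9 particles/mL / 1.1063 × 10^5 = 1.81 × 10^4 particles/mL

1.81 × 10^4 particles/mL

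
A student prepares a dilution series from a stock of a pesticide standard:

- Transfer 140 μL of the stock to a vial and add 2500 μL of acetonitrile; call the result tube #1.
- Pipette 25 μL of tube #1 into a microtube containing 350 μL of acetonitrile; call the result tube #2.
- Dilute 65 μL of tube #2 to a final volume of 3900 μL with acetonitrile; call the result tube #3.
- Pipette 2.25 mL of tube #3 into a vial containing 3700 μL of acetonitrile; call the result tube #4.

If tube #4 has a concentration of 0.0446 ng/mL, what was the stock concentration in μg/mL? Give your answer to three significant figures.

Step 1: 140 μL + 2500 μL = 2640 μL total → factor 2640/140 = 18.857
Step 2: 25 μL + 350 μL = 375 μL total → factor 375/25 = 15
Step 3: 65 μL brought to 3900 μL → factor 3900/65 = 60
Step 4: 2.25 mL + 3700 μL = 5.95 mL total → factor 5.95/2.25 = 2.6444
Overall dilution factor = 18.857 × 15 × 60 × 2.6444 = 44880
Stock = 0.0446 ng/mL × 44880 = 2002 ng/mL = 2.00 μg/mL

2.00 μg/mL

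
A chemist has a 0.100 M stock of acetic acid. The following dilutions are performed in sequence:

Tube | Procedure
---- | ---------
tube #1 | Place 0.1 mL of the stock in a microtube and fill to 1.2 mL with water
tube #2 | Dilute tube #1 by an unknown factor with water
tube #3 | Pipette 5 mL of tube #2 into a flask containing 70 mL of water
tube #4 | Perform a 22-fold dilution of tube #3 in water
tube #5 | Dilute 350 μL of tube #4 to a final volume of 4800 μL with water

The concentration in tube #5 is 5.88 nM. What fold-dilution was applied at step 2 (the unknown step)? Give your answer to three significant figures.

313-fold

Step 1: 0.1 mL brought to 1.2 mL → factor 1.2/0.1 = 12
Step 2: unknown factor x
Step 3: 5 mL + 70 mL = 75 mL total → factor 75/5 = 15
Step 4: 22-fold → factor 22
Step 5: 350 μL brought to 4800 μL → factor 4800/350 = 13.714
Product of known-step factors = 54309
Overall factor = 0.100 M / (5.88 nM) = 1.7007 × 10^7
x = 1.7007 × 10^7 / 54309 = 313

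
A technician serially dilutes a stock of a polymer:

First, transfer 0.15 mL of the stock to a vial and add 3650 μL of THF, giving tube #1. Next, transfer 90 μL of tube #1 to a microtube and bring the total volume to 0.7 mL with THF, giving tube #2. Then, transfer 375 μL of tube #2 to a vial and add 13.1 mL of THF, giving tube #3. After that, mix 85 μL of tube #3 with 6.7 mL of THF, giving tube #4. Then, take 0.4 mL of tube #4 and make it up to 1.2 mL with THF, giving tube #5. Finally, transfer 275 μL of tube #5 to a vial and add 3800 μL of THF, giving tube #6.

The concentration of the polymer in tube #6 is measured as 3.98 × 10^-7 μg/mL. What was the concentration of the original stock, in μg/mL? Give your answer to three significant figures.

10.0 μg/mL

Step 1: 0.15 mL + 3650 μL = 3.8 mL total → factor 3.8/0.15 = 25.333
Step 2: 90 μL brought to 0.7 mL → factor 700/90 = 7.7778
Step 3: 375 μL + 13.1 mL = 13475 μL total → factor 13475/375 = 35.933
Step 4: 85 μL + 6.7 mL = 6785 μL total → factor 6785/85 = 79.824
Step 5: 0.4 mL brought to 1.2 mL → factor 1.2/0.4 = 3
Step 6: 275 μL + 3800 μL = 4075 μL total → factor 4075/275 = 14.818
Overall dilution factor = 25.333 × 7.7778 × 35.933 × 79.824 × 3 × 14.818 = 2.5124 × 10^7
Stock = 3.98 × 10^-7 μg/mL × 2.5124 × 10^7 = 10.0 μg/mL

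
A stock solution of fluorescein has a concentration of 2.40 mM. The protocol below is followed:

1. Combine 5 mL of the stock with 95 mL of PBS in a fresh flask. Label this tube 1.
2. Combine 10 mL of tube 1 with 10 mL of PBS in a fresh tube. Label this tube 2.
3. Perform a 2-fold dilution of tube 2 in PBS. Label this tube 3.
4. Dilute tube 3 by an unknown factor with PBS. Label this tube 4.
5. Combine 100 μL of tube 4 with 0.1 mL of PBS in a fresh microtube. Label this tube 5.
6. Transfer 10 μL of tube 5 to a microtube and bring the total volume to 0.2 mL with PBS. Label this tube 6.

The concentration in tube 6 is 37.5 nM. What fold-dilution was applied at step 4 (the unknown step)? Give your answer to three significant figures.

Step 1: 5 mL + 95 mL = 100 mL total → factor 100/5 = 20
Step 2: 10 mL + 10 mL = 20 mL total → factor 20/10 = 2
Step 3: 2-fold → factor 2
Step 4: unknown factor x
Step 5: 100 μL + 0.1 mL = 200 μL total → factor 200/100 = 2
Step 6: 10 μL brought to 0.2 mL → factor 200/10 = 20
Product of known-step factors = 3200
Overall factor = 2.40 mM / (37.5 nM) = 64000
x = 64000 / 3200 = 20.0

20.0-fold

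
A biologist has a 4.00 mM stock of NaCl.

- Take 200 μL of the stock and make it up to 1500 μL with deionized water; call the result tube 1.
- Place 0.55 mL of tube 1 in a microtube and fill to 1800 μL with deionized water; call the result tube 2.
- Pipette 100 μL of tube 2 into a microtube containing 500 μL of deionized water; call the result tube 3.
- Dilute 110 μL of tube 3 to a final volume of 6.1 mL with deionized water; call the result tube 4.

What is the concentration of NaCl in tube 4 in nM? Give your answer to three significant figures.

Step 1: 200 μL brought to 1500 μL → factor 1500/200 = 7.5
Step 2: 0.55 mL brought to 1800 μL → factor 1.8/0.55 = 3.2727
Step 3: 100 μL + 500 μL = 600 μL total → factor 600/100 = 6
Step 4: 110 μL brought to 6.1 mL → factor 6100/110 = 55.455
Overall dilution factor = 7.5 × 3.2727 × 6 × 55.455 = 8166.9
Final = 4.00 mM / 8166.9 = 0.0004898 mM = 490 nM

490 nM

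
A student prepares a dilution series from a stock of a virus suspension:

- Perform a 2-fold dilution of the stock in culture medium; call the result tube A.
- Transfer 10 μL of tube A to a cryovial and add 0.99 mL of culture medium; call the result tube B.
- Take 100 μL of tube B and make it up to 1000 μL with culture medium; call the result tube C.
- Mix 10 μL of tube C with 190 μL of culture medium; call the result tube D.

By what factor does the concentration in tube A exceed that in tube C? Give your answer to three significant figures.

1.00 × 10^3

Step 1: 2-fold → factor 2
Step 2: 10 μL + 0.99 mL = 1000 μL total → factor 1000/10 = 100
Step 3: 100 μL brought to 1000 μL → factor 1000/100 = 10
Dilution factor to tube A = 2; to tube C = 2000
[tube A]/[tube C] = (factor to tube C)/(factor to tube A) = 2000/2 = 1.00 × 10^3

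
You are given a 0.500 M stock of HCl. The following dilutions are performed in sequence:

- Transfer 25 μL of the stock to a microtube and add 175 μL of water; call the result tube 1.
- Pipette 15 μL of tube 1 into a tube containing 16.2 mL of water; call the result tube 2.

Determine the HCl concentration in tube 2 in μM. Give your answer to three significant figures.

57.8 μM

Step 1: 25 μL + 175 μL = 200 μL total → factor 200/25 = 8
Step 2: 15 μL + 16.2 mL = 16215 μL total → factor 16215/15 = 1081
Overall dilution factor = 8 × 1081 = 8648
Final = 0.500 M / 8648 = 5.782 × 10^-5 M = 57.8 μM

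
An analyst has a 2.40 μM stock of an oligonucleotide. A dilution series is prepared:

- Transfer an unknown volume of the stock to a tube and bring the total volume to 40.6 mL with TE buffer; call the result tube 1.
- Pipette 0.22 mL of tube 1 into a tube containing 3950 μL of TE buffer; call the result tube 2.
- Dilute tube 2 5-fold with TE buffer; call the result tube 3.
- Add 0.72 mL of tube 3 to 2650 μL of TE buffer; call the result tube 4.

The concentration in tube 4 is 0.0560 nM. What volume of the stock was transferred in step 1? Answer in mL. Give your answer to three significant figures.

0.420 mL

Step 1: v brought to 40.6 mL → factor = 40.6 mL/v
Step 2: 0.22 mL + 3950 μL = 4.17 mL total → factor 4.17/0.22 = 18.955
Step 3: 5-fold → factor 5
Step 4: 0.72 mL + 2650 μL = 3.37 mL total → factor 3.37/0.72 = 4.6806
Product of known-step factors = 443.59
Overall factor = 2.40 μM / (0.0560 nM) = 42857
Step-1 factor = 42857 / 443.59 = 96.615
v = 40.6 mL / 96.615 = 0.420 mL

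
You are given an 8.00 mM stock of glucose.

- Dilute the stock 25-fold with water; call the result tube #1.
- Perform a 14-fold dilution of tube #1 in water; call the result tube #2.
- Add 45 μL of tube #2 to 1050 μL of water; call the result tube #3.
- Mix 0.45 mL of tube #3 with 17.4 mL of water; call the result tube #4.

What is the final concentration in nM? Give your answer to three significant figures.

23.7 nM

Step 1: 25-fold → factor 25
Step 2: 14-fold → factor 14
Step 3: 45 μL + 1050 μL = 1095 μL total → factor 1095/45 = 24.333
Step 4: 0.45 mL + 17.4 mL = 17.85 mL total → factor 17.85/0.45 = 39.667
Overall dilution factor = 25 × 14 × 24.333 × 39.667 = 3.3783 × 10^5
Final = 8.00 mM / 3.3783 × 10^5 = 2.368 × 10^-5 mM = 23.7 nM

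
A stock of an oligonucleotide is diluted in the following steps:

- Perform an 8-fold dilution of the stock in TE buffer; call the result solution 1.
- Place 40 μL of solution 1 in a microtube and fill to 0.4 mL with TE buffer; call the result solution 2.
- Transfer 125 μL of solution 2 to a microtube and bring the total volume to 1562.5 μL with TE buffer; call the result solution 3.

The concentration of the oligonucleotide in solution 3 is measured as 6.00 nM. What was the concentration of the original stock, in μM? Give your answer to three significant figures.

6.00 μM

Step 1: 8-fold → factor 8
Step 2: 40 μL brought to 0.4 mL → factor 400/40 = 10
Step 3: 125 μL brought to 1562.5 μL → factor 1562.5/125 = 12.5
Overall dilution factor = 8 × 10 × 12.5 = 1000
Stock = 6.00 nM × 1000 = 6000 nM = 6.00 μM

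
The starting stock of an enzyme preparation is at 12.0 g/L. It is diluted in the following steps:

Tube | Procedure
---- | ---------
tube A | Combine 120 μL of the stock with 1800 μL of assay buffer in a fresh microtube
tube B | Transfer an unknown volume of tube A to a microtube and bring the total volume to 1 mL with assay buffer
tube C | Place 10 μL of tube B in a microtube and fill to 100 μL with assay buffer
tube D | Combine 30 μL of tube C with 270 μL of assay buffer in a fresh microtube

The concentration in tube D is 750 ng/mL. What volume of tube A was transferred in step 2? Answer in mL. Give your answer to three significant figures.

0.100 mL

Step 1: 120 μL + 1800 μL = 1920 μL total → factor 1920/120 = 16
Step 2: v brought to 1 mL → factor = 1 mL/v
Step 3: 10 μL brought to 100 μL → factor 100/10 = 10
Step 4: 30 μL + 270 μL = 300 μL total → factor 300/30 = 10
Product of known-step factors = 1600
Overall factor = 12.0 g/L / (750 ng/mL) = 16000
Step-2 factor = 16000 / 1600 = 10
v = 1 mL / 10 = 0.100 mL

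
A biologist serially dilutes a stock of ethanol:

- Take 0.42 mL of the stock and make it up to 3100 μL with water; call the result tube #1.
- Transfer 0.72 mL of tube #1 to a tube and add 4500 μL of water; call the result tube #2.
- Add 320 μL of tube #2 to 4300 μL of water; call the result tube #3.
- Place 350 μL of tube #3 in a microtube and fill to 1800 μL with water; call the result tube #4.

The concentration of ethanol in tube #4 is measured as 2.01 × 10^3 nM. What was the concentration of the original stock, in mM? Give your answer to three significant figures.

7.99 mM

Step 1: 0.42 mL brought to 3100 μL → factor 3.1/0.42 = 7.381
Step 2: 0.72 mL + 4500 μL = 5.22 mL total → factor 5.22/0.72 = 7.25
Step 3: 320 μL + 4300 μL = 4620 μL total → factor 4620/320 = 14.438
Step 4: 350 μL brought to 1800 μL → factor 1800/350 = 5.1429
Overall dilution factor = 7.381 × 7.25 × 14.438 × 5.1429 = 3973.3
Stock = 2.01 × 10^3 nM × 3973.3 = 7.986 × 10^6 nM = 7.99 mM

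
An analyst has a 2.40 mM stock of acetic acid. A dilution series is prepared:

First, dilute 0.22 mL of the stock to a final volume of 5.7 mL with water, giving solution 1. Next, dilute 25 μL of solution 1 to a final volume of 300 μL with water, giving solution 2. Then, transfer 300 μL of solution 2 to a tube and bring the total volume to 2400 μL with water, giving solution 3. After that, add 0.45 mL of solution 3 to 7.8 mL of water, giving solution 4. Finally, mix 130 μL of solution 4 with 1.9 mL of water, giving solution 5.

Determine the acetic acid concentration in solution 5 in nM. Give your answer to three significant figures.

3.37 nM

Step 1: 0.22 mL brought to 5.7 mL → factor 5.7/0.22 = 25.909
Step 2: 25 μL brought to 300 μL → factor 300/25 = 12
Step 3: 300 μL brought to 2400 μL → factor 2400/300 = 8
Step 4: 0.45 mL + 7.8 mL = 8.25 mL total → factor 8.25/0.45 = 18.333
Step 5: 130 μL + 1.9 mL = 2030 μL total → factor 2030/130 = 15.615
Overall dilution factor = 25.909 × 12 × 8 × 18.333 × 15.615 = 7.1206 × 10^5
Final = 2.40 mM / 7.1206 × 10^5 = 3.370 × 10^-6 mM = 3.37 nM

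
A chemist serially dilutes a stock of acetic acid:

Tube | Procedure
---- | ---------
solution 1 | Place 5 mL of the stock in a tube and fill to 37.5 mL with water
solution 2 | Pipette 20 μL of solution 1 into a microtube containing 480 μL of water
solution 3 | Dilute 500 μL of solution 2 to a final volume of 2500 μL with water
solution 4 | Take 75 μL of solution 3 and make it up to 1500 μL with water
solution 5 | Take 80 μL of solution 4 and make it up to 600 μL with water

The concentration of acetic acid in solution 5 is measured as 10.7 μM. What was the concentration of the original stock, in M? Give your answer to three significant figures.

1.50 M

Step 1: 5 mL brought to 37.5 mL → factor 37.5/5 = 7.5
Step 2: 20 μL + 480 μL = 500 μL total → factor 500/20 = 25
Step 3: 500 μL brought to 2500 μL → factor 2500/500 = 5
Step 4: 75 μL brought to 1500 μL → factor 1500/75 = 20
Step 5: 80 μL brought to 600 μL → factor 600/80 = 7.5
Overall dilution factor = 7.5 × 25 × 5 × 20 × 7.5 = 1.4062 × 10^5
Stock = 10.7 μM × 1.4062 × 10^5 = 1.505 × 10^6 μM = 1.50 M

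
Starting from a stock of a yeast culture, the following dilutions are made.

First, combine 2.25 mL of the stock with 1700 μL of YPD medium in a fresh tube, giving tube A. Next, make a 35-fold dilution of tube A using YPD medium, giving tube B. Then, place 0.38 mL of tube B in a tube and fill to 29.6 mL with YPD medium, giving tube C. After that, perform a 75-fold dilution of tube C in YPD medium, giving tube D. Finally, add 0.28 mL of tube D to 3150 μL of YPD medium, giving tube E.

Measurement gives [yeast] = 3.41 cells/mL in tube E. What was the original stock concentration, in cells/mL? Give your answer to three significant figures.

Step 1: 2.25 mL + 1700 μL = 3.95 mL total → factor 3.95/2.25 = 1.7556
Step 2: 35-fold → factor 35
Step 3: 0.38 mL brought to 29.6 mL → factor 29.6/0.38 = 77.895
Step 4: 75-fold → factor 75
Step 5: 0.28 mL + 3150 μL = 3.43 mL total → factor 3.43/0.28 = 12.25
Overall dilution factor = 1.7556 × 35 × 77.895 × 75 × 12.25 = 4.3973 × 10^6
Stock = 3.41 cells/mL × 4.3973 × 10^6 = 1.50 × 10^7 cells/mL

1.50 × 10^7 cells/mL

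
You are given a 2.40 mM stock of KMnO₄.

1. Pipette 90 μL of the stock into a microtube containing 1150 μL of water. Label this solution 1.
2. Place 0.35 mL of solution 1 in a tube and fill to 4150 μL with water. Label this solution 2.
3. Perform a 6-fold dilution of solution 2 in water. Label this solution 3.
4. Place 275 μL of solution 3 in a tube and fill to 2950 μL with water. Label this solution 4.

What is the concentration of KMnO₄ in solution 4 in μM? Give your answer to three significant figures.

0.228 μM

Step 1: 90 μL + 1150 μL = 1240 μL total → factor 1240/90 = 13.778
Step 2: 0.35 mL brought to 4150 μL → factor 4.15/0.35 = 11.857
Step 3: 6-fold → factor 6
Step 4: 275 μL brought to 2950 μL → factor 2950/275 = 10.727
Overall dilution factor = 13.778 × 11.857 × 6 × 10.727 = 10515
Final = 2.40 mM / 10515 = 0.0002283 mM = 0.228 μM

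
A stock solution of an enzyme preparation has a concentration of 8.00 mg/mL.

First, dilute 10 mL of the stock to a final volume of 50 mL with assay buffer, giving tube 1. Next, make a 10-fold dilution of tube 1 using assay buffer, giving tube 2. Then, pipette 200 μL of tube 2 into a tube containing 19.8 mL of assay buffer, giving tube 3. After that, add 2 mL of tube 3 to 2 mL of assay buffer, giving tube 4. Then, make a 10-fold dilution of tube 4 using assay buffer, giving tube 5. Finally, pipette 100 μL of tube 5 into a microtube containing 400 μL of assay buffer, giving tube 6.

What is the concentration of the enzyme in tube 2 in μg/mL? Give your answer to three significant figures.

160 μg/mL

Step 1: 10 mL brought to 50 mL → factor 50/10 = 5
Step 2: 10-fold → factor 10
Dilution factor through tube 2 = 5 × 10 = 50
[tube 2] = 8.00 mg/mL / 50 = 0.1600 mg/mL = 160 μg/mL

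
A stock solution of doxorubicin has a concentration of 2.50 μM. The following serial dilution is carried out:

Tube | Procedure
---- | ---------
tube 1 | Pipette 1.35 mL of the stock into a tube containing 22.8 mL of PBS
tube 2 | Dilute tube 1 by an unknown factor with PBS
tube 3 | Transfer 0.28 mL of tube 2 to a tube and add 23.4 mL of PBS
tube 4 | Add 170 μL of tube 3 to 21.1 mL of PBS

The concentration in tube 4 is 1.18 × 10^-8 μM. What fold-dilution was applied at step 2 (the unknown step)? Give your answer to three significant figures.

Step 1: 1.35 mL + 22.8 mL = 24.15 mL total → factor 24.15/1.35 = 17.889
Step 2: unknown factor x
Step 3: 0.28 mL + 23.4 mL = 23.68 mL total → factor 23.68/0.28 = 84.571
Step 4: 170 μL + 21.1 mL = 21270 μL total → factor 21270/170 = 125.12
Product of known-step factors = 1.8929 × 10^5
Overall factor = 2.50 μM / (1.18 × 10^-8 μM) = 2.1186 × 10^8
x = 2.1186 × 10^8 / 1.8929 × 10^5 = 1.12 × 10^3

1.12 × 10^3-fold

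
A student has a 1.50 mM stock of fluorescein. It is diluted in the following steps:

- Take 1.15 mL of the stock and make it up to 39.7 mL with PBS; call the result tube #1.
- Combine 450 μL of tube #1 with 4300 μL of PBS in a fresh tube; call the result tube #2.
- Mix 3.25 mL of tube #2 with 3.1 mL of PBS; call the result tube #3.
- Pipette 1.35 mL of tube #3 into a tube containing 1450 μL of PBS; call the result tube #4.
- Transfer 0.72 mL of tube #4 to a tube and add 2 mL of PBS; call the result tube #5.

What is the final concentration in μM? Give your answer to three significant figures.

Step 1: 1.15 mL brought to 39.7 mL → factor 39.7/1.15 = 34.522
Step 2: 450 μL + 4300 μL = 4750 μL total → factor 4750/450 = 10.556
Step 3: 3.25 mL + 3.1 mL = 6.35 mL total → factor 6.35/3.25 = 1.9538
Step 4: 1.35 mL + 1450 μL = 2.8 mL total → factor 2.8/1.35 = 2.0741
Step 5: 0.72 mL + 2 mL = 2.72 mL total → factor 2.72/0.72 = 3.7778
Overall dilution factor = 34.522 × 10.556 × 1.9538 × 2.0741 × 3.7778 = 5578.6
Final = 1.50 mM / 5578.6 = 0.0002689 mM = 0.269 μM

0.269 μM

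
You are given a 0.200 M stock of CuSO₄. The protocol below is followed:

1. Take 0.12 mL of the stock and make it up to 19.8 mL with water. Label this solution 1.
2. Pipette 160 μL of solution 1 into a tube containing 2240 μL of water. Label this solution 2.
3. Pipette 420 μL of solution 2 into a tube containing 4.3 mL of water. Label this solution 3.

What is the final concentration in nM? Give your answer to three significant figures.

7.19 × 10^3 nM

Step 1: 0.12 mL brought to 19.8 mL → factor 19.8/0.12 = 165
Step 2: 160 μL + 2240 μL = 2400 μL total → factor 2400/160 = 15
Step 3: 420 μL + 4.3 mL = 4720 μL total → factor 4720/420 = 11.238
Overall dilution factor = 165 × 15 × 11.238 = 27814
Final = 0.200 M / 27814 = 7.191 × 10^-6 M = 7.19 × 10^3 nM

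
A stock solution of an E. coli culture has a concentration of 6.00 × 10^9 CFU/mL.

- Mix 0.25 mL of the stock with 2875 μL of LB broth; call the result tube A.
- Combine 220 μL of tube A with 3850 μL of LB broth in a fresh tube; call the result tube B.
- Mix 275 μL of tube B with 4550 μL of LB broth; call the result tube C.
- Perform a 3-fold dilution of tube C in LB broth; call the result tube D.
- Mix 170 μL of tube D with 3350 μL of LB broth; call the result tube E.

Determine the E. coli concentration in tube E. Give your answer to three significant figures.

2.38 × 10^4 CFU/mL

Step 1: 0.25 mL + 2875 μL = 3.125 mL total → factor 3.125/0.25 = 12.5
Step 2: 220 μL + 3850 μL = 4070 μL total → factor 4070/220 = 18.5
Step 3: 275 μL + 4550 μL = 4825 μL total → factor 4825/275 = 17.545
Step 4: 3-fold → factor 3
Step 5: 170 μL + 3350 μL = 3520 μL total → factor 3520/170 = 20.706
Overall dilution factor = 12.5 × 18.5 × 17.545 × 3 × 20.706 = 2.5204 × 10^5
Final = 6.00 × 10^9 CFU/mL / 2.5204 × 10^5 = 2.38 × 10^4 CFU/mL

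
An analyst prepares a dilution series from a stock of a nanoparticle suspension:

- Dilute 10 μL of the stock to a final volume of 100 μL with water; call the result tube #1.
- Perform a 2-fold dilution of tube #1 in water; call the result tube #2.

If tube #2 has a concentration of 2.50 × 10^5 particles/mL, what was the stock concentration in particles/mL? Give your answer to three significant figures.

Step 1: 10 μL brought to 100 μL → factor 100/10 = 10
Step 2: 2-fold → factor 2
Overall dilution factor = 10 × 2 = 20
Stock = 2.50 × 10^5 particles/mL × 20 = 5.00 × 10^6 particles/mL

5.00 × 10^6 particles/mL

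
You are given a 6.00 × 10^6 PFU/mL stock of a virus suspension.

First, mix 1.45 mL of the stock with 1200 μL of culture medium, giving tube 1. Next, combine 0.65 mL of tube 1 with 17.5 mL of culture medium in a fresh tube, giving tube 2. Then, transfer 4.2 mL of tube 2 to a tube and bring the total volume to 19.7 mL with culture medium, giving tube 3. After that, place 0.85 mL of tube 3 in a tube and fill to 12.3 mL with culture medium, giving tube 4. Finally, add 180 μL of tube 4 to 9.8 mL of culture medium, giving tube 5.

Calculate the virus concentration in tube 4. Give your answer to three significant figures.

1.73 × 10^3 PFU/mL

Step 1: 1.45 mL + 1200 μL = 2.65 mL total → factor 2.65/1.45 = 1.8276
Step 2: 0.65 mL + 17.5 mL = 18.15 mL total → factor 18.15/0.65 = 27.923
Step 3: 4.2 mL brought to 19.7 mL → factor 19.7/4.2 = 4.6905
Step 4: 0.85 mL brought to 12.3 mL → factor 12.3/0.85 = 14.471
Dilution factor through tube 4 = 1.8276 × 27.923 × 4.6905 × 14.471 = 3463.7
[tube 4] = 6.00 × 10^6 PFU/mL / 3463.7 = 1.73 × 10^3 PFU/mL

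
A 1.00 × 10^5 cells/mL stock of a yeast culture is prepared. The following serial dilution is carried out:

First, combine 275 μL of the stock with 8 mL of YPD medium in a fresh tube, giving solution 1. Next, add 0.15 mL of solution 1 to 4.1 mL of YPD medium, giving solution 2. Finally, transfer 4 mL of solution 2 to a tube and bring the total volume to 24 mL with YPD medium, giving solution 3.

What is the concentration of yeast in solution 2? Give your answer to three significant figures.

117 cells/mL

Step 1: 275 μL + 8 mL = 8275 μL total → factor 8275/275 = 30.091
Step 2: 0.15 mL + 4.1 mL = 4.25 mL total → factor 4.25/0.15 = 28.333
Dilution factor through solution 2 = 30.091 × 28.333 = 852.58
[solution 2] = 1.00 × 10^5 cells/mL / 852.58 = 117 cells/mL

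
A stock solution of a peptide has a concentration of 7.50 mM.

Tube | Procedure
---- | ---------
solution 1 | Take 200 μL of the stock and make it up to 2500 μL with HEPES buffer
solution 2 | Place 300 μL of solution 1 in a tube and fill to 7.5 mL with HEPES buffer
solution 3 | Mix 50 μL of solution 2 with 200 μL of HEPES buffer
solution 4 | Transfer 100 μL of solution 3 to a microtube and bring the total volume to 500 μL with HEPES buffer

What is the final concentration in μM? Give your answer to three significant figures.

Step 1: 200 μL brought to 2500 μL → factor 2500/200 = 12.5
Step 2: 300 μL brought to 7.5 mL → factor 7500/300 = 25
Step 3: 50 μL + 200 μL = 250 μL total → factor 250/50 = 5
Step 4: 100 μL brought to 500 μL → factor 500/100 = 5
Overall dilution factor = 12.5 × 25 × 5 × 5 = 7812.5
Final = 7.50 mM / 7812.5 = 0.0009600 mM = 0.960 μM

0.960 μM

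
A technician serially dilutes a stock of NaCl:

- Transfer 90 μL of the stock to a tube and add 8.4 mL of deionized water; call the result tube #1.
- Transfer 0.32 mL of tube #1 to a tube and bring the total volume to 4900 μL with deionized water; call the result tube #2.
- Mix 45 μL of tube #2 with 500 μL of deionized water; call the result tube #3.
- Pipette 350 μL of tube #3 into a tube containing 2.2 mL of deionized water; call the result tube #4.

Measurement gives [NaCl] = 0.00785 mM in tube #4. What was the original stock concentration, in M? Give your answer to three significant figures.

1.00 M

Step 1: 90 μL + 8.4 mL = 8490 μL total → factor 8490/90 = 94.333
Step 2: 0.32 mL brought to 4900 μL → factor 4.9/0.32 = 15.312
Step 3: 45 μL + 500 μL = 545 μL total → factor 545/45 = 12.111
Step 4: 350 μL + 2.2 mL = 2550 μL total → factor 2550/350 = 7.2857
Overall dilution factor = 94.333 × 15.312 × 12.111 × 7.2857 = 1.2746 × 10^5
Stock = 0.00785 mM × 1.2746 × 10^5 = 1001 mM = 1.00 M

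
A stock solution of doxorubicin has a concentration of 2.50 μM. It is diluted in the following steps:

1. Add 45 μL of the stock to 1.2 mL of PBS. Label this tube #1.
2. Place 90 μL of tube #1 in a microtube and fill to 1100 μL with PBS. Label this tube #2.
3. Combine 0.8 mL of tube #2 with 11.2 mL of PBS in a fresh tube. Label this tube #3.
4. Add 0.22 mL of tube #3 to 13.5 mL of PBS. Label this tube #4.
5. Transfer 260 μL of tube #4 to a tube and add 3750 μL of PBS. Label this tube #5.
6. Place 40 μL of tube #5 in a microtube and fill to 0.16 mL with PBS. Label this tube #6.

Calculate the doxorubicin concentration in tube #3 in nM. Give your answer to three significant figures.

Step 1: 45 μL + 1.2 mL = 1245 μL total → factor 1245/45 = 27.667
Step 2: 90 μL brought to 1100 μL → factor 1100/90 = 12.222
Step 3: 0.8 mL + 11.2 mL = 12 mL total → factor 12/0.8 = 15
Dilution factor through tube #3 = 27.667 × 12.222 × 15 = 5072.2
[tube #3] = 2.50 μM / 5072.2 = 0.0004929 μM = 0.493 nM

0.493 nM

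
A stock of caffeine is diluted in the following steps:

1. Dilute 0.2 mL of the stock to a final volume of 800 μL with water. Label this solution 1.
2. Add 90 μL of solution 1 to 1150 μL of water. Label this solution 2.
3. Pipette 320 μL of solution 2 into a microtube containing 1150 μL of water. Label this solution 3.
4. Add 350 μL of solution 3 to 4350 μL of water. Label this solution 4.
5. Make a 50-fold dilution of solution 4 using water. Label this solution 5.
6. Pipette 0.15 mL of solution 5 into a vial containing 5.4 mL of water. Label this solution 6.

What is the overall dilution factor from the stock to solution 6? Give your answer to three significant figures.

6.29 × 10^6

Step 1: 0.2 mL brought to 800 μL → factor 0.8/0.2 = 4
Step 2: 90 μL + 1150 μL = 1240 μL total → factor 1240/90 = 13.778
Step 3: 320 μL + 1150 μL = 1470 μL total → factor 1470/320 = 4.5938
Step 4: 350 μL + 4350 μL = 4700 μL total → factor 4700/350 = 13.429
Step 5: 50-fold → factor 50
Step 6: 0.15 mL + 5.4 mL = 5.55 mL total → factor 5.55/0.15 = 37
Overall dilution factor = 4 × 13.778 × 4.5938 × 13.429 × 50 × 37 = 6.2894 × 10^6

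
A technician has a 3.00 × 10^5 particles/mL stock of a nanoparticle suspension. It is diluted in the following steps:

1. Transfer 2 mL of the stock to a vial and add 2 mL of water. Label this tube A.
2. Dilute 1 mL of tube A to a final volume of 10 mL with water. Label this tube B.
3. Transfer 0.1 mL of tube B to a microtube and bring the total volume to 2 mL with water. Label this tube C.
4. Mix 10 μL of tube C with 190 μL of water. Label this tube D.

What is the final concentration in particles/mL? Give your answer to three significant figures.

Step 1: 2 mL + 2 mL = 4 mL total → factor 4/2 = 2
Step 2: 1 mL brought to 10 mL → factor 10/1 = 10
Step 3: 0.1 mL brought to 2 mL → factor 2/0.1 = 20
Step 4: 10 μL + 190 μL = 200 μL total → factor 200/10 = 20
Overall dilution factor = 2 × 10 × 20 × 20 = 8000
Final = 3.00 × 10^5 particles/mL / 8000 = 37.5 particles/mL

37.5 particles/mL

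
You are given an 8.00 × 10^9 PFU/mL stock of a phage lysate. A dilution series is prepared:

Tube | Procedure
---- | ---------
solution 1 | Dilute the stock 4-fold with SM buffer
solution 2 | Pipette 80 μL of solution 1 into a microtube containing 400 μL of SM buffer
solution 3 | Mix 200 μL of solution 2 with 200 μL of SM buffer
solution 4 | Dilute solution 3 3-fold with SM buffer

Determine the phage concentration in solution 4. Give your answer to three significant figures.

5.56 × 10^7 PFU/mL

Step 1: 4-fold → factor 4
Step 2: 80 μL + 400 μL = 480 μL total → factor 480/80 = 6
Step 3: 200 μL + 200 μL = 400 μL total → factor 400/200 = 2
Step 4: 3-fold → factor 3
Overall dilution factor = 4 × 6 × 2 × 3 = 144
Final = 8.00 × 10^9 PFU/mL / 144 = 5.56 × 10^7 PFU/mL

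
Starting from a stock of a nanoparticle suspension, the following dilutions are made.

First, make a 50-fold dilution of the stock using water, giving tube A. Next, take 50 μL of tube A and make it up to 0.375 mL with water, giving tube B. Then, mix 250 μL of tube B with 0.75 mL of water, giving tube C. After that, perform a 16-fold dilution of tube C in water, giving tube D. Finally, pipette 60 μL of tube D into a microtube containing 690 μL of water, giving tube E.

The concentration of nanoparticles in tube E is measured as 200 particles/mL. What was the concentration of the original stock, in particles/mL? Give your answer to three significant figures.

6.00 × 10^7 particles/mL

Step 1: 50-fold → factor 50
Step 2: 50 μL brought to 0.375 mL → factor 375/50 = 7.5
Step 3: 250 μL + 0.75 mL = 1000 μL total → factor 1000/250 = 4
Step 4: 16-fold → factor 16
Step 5: 60 μL + 690 μL = 750 μL total → factor 750/60 = 12.5
Overall dilution factor = 50 × 7.5 × 4 × 16 × 12.5 = 3 × 10^5
Stock = 200 particles/mL × 3 × 10^5 = 6.00 × 10^7 particles/mL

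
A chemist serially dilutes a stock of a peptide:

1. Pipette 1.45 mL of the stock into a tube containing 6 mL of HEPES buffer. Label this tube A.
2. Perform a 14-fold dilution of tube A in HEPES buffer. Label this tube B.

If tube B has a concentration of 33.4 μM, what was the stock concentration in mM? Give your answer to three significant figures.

Step 1: 1.45 mL + 6 mL = 7.45 mL total → factor 7.45/1.45 = 5.1379
Step 2: 14-fold → factor 14
Overall dilution factor = 5.1379 × 14 = 71.931
Stock = 33.4 μM × 71.931 = 2402 μM = 2.40 mM

2.40 mM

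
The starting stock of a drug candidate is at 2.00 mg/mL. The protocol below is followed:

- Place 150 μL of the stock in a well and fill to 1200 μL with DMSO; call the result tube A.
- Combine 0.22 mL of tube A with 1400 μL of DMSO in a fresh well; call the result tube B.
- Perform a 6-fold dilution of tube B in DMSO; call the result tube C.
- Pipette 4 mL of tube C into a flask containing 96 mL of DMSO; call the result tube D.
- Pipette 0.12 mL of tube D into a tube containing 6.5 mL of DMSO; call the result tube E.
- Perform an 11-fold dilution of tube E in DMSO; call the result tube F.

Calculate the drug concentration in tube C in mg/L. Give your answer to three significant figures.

5.66 mg/L

Step 1: 150 μL brought to 1200 μL → factor 1200/150 = 8
Step 2: 0.22 mL + 1400 μL = 1.62 mL total → factor 1.62/0.22 = 7.3636
Step 3: 6-fold → factor 6
Dilution factor through tube C = 8 × 7.3636 × 6 = 353.45
[tube C] = 2.00 mg/mL / 353.45 = 0.005658 mg/mL = 5.66 mg/L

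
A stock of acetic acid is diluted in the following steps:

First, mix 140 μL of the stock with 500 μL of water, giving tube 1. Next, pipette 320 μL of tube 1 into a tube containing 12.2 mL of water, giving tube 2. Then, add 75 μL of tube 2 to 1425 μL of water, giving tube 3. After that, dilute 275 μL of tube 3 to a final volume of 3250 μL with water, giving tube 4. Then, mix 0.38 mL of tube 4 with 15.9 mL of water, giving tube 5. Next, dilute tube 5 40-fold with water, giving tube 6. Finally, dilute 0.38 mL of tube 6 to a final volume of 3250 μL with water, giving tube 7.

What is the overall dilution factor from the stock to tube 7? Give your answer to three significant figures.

Step 1: 140 μL + 500 μL = 640 μL total → factor 640/140 = 4.5714
Step 2: 320 μL + 12.2 mL = 12520 μL total → factor 12520/320 = 39.125
Step 3: 75 μL + 1425 μL = 1500 μL total → factor 1500/75 = 20
Step 4: 275 μL brought to 3250 μL → factor 3250/275 = 11.818
Step 5: 0.38 mL + 15.9 mL = 16.28 mL total → factor 16.28/0.38 = 42.842
Step 6: 40-fold → factor 40
Step 7: 0.38 mL brought to 3250 μL → factor 3.25/0.38 = 8.5526
Overall dilution factor = 4.5714 × 39.125 × 20 × 11.818 × 42.842 × 40 × 8.5526 = 6.1961 × 10^8

6.20 × 10^8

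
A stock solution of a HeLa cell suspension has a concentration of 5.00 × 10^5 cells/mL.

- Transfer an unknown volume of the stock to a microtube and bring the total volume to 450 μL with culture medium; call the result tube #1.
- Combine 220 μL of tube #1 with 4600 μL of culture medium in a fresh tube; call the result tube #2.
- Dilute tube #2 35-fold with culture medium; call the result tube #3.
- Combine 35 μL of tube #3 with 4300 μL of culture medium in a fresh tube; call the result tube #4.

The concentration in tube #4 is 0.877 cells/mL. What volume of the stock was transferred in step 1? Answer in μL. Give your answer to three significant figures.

Step 1: v brought to 450 μL → factor = 450 μL/v
Step 2: 220 μL + 4600 μL = 4820 μL total → factor 4820/220 = 21.909
Step 3: 35-fold → factor 35
Step 4: 35 μL + 4300 μL = 4335 μL total → factor 4335/35 = 123.86
Product of known-step factors = 94976
Overall factor = 5.00 × 10^5 cells/mL / (0.877 cells/mL) = 5.7013 × 10^5
Step-1 factor = 5.7013 × 10^5 / 94976 = 6.0028
v = 450 μL / 6.0028 = 75.0 μL

75.0 μL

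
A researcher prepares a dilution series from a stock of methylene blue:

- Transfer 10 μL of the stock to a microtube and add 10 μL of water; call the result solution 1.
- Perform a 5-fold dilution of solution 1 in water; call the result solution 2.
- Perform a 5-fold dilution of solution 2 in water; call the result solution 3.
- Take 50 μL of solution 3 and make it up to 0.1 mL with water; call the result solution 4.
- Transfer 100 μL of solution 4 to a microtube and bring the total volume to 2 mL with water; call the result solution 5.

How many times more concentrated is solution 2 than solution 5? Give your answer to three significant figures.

200

Step 1: 10 μL + 10 μL = 20 μL total → factor 20/10 = 2
Step 2: 5-fold → factor 5
Step 3: 5-fold → factor 5
Step 4: 50 μL brought to 0.1 mL → factor 100/50 = 2
Step 5: 100 μL brought to 2 mL → factor 2000/100 = 20
Dilution factor to solution 2 = 10; to solution 5 = 2000
[solution 2]/[solution 5] = (factor to solution 5)/(factor to solution 2) = 2000/10 = 200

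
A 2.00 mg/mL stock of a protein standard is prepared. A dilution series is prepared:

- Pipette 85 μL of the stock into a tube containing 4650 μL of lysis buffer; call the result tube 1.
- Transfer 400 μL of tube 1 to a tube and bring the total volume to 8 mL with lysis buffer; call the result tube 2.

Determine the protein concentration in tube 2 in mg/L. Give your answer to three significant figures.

1.80 mg/L

Step 1: 85 μL + 4650 μL = 4735 μL total → factor 4735/85 = 55.706
Step 2: 400 μL brought to 8 mL → factor 8000/400 = 20
Overall dilution factor = 55.706 × 20 = 1114.1
Final = 2.00 mg/mL / 1114.1 = 0.001795 mg/mL = 1.80 mg/L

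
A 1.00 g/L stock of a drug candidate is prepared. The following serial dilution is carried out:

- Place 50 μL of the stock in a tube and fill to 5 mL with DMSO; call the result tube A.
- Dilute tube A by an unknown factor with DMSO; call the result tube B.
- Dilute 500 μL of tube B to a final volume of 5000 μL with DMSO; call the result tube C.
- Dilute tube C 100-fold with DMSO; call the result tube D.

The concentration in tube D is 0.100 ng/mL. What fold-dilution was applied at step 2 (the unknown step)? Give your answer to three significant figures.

100-fold

Step 1: 50 μL brought to 5 mL → factor 5000/50 = 100
Step 2: unknown factor x
Step 3: 500 μL brought to 5000 μL → factor 5000/500 = 10
Step 4: 100-fold → factor 100
Product of known-step factors = 1 × 10^5
Overall factor = 1.00 g/L / (0.100 ng/mL) = 1 × 10^7
x = 1 × 10^7 / 1 × 10^5 = 100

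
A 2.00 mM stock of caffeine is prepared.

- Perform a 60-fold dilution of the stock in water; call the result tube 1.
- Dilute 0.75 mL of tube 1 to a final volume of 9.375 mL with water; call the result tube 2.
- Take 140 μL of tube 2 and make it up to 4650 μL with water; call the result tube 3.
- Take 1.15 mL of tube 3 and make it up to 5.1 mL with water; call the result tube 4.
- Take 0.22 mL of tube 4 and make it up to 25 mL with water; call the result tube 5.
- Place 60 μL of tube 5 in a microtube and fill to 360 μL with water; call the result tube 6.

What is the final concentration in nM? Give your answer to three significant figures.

Step 1: 60-fold → factor 60
Step 2: 0.75 mL brought to 9.375 mL → factor 9.375/0.75 = 12.5
Step 3: 140 μL brought to 4650 μL → factor 4650/140 = 33.214
Step 4: 1.15 mL brought to 5.1 mL → factor 5.1/1.15 = 4.4348
Step 5: 0.22 mL brought to 25 mL → factor 25/0.22 = 113.64
Step 6: 60 μL brought to 360 μL → factor 360/60 = 6
Overall dilution factor = 60 × 12.5 × 33.214 × 4.4348 × 113.64 × 6 = 7.5323 × 10^7
Final = 2.00 mM / 7.5323 × 10^7 = 2.655 × 10^-8 mM = 0.0266 nM

0.0266 nM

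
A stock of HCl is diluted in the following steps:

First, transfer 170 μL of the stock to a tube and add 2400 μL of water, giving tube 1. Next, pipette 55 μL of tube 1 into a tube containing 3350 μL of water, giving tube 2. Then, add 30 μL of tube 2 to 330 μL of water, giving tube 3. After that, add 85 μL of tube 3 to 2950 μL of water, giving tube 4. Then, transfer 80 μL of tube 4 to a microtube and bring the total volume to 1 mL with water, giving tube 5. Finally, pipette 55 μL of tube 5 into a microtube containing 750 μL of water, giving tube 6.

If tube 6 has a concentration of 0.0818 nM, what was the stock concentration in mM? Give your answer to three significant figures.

Step 1: 170 μL + 2400 μL = 2570 μL total → factor 2570/170 = 15.118
Step 2: 55 μL + 3350 μL = 3405 μL total → factor 3405/55 = 61.909
Step 3: 30 μL + 330 μL = 360 μL total → factor 360/30 = 12
Step 4: 85 μL + 2950 μL = 3035 μL total → factor 3035/85 = 35.706
Step 5: 80 μL brought to 1 mL → factor 1000/80 = 12.5
Step 6: 55 μL + 750 μL = 805 μL total → factor 805/55 = 14.636
Overall dilution factor = 15.118 × 61.909 × 12 × 35.706 × 12.5 × 14.636 = 7.3367 × 10^7
Stock = 0.0818 nM × 7.3367 × 10^7 = 6.001 × 10^6 nM = 6.00 mM

6.00 mM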